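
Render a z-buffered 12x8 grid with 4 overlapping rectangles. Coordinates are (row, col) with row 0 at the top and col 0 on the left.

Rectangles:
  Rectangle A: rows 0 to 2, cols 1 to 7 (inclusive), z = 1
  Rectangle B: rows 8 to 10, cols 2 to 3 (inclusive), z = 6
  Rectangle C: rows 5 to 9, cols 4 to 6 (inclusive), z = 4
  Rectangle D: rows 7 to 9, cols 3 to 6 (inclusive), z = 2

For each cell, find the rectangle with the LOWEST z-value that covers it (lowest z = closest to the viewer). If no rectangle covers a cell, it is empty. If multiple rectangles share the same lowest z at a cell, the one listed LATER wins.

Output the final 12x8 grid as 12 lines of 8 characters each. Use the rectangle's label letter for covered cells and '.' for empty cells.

.AAAAAAA
.AAAAAAA
.AAAAAAA
........
........
....CCC.
....CCC.
...DDDD.
..BDDDD.
..BDDDD.
..BB....
........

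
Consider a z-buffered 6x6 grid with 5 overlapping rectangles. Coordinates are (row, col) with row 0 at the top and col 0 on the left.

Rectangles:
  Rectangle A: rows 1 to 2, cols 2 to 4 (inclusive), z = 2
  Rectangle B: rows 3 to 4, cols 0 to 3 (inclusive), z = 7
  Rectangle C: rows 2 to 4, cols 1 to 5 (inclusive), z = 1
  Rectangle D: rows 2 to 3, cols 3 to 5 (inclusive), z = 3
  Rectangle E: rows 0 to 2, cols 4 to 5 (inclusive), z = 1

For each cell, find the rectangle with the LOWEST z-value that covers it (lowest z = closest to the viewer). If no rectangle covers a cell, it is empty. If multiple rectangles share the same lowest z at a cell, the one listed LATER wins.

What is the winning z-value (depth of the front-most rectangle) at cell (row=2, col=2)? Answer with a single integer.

Answer: 1

Derivation:
Check cell (2,2):
  A: rows 1-2 cols 2-4 z=2 -> covers; best now A (z=2)
  B: rows 3-4 cols 0-3 -> outside (row miss)
  C: rows 2-4 cols 1-5 z=1 -> covers; best now C (z=1)
  D: rows 2-3 cols 3-5 -> outside (col miss)
  E: rows 0-2 cols 4-5 -> outside (col miss)
Winner: C at z=1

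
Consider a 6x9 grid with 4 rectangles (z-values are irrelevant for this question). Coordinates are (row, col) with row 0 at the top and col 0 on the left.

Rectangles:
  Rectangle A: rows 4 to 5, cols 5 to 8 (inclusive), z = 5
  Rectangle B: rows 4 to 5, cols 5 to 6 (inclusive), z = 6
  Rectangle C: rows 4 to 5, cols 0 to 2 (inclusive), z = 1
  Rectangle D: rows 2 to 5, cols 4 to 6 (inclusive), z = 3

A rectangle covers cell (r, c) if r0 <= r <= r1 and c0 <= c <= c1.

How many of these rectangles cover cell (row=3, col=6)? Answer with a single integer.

Answer: 1

Derivation:
Check cell (3,6):
  A: rows 4-5 cols 5-8 -> outside (row miss)
  B: rows 4-5 cols 5-6 -> outside (row miss)
  C: rows 4-5 cols 0-2 -> outside (row miss)
  D: rows 2-5 cols 4-6 -> covers
Count covering = 1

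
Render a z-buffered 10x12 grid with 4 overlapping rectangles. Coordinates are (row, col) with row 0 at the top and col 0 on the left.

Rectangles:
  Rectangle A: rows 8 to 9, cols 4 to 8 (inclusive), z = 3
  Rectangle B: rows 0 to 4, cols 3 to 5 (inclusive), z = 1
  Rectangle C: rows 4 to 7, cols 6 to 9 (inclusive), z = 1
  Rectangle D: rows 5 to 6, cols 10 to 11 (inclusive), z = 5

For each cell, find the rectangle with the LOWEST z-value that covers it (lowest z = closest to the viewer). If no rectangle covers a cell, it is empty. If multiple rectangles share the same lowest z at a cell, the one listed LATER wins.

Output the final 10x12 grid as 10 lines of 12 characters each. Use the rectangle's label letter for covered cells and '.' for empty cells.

...BBB......
...BBB......
...BBB......
...BBB......
...BBBCCCC..
......CCCCDD
......CCCCDD
......CCCC..
....AAAAA...
....AAAAA...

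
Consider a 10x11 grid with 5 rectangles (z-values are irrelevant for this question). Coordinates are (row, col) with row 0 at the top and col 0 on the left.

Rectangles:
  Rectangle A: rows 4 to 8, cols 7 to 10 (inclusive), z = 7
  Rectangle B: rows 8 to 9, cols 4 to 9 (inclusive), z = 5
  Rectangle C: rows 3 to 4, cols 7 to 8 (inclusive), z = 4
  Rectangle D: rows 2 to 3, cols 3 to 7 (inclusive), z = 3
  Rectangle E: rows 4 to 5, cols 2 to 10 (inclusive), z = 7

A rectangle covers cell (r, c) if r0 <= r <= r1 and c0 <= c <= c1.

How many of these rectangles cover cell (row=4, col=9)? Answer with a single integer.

Check cell (4,9):
  A: rows 4-8 cols 7-10 -> covers
  B: rows 8-9 cols 4-9 -> outside (row miss)
  C: rows 3-4 cols 7-8 -> outside (col miss)
  D: rows 2-3 cols 3-7 -> outside (row miss)
  E: rows 4-5 cols 2-10 -> covers
Count covering = 2

Answer: 2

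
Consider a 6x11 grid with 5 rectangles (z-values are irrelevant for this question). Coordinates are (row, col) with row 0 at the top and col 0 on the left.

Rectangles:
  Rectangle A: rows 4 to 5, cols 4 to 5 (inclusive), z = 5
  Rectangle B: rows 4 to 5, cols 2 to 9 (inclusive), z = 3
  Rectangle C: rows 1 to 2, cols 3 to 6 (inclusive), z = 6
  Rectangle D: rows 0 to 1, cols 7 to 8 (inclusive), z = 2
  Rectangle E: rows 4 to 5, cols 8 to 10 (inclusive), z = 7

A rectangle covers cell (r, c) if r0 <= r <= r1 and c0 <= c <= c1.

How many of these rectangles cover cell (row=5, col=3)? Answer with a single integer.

Check cell (5,3):
  A: rows 4-5 cols 4-5 -> outside (col miss)
  B: rows 4-5 cols 2-9 -> covers
  C: rows 1-2 cols 3-6 -> outside (row miss)
  D: rows 0-1 cols 7-8 -> outside (row miss)
  E: rows 4-5 cols 8-10 -> outside (col miss)
Count covering = 1

Answer: 1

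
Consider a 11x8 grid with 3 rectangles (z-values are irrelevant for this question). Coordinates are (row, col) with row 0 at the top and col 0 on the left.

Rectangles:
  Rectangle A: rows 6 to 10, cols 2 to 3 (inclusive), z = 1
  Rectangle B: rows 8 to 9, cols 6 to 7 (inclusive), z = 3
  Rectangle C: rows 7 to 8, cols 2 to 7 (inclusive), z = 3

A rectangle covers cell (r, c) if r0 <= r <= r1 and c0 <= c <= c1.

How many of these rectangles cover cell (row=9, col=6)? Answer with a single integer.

Check cell (9,6):
  A: rows 6-10 cols 2-3 -> outside (col miss)
  B: rows 8-9 cols 6-7 -> covers
  C: rows 7-8 cols 2-7 -> outside (row miss)
Count covering = 1

Answer: 1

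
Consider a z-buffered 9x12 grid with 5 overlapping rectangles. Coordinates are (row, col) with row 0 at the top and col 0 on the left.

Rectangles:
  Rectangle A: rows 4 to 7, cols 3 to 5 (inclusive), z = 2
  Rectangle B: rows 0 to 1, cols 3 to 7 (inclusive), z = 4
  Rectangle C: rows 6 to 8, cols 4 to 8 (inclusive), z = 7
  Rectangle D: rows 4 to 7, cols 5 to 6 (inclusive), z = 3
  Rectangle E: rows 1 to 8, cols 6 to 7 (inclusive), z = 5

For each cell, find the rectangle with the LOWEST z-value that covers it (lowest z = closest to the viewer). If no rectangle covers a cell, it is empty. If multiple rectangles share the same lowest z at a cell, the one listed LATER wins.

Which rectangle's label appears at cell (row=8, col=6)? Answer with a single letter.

Answer: E

Derivation:
Check cell (8,6):
  A: rows 4-7 cols 3-5 -> outside (row miss)
  B: rows 0-1 cols 3-7 -> outside (row miss)
  C: rows 6-8 cols 4-8 z=7 -> covers; best now C (z=7)
  D: rows 4-7 cols 5-6 -> outside (row miss)
  E: rows 1-8 cols 6-7 z=5 -> covers; best now E (z=5)
Winner: E at z=5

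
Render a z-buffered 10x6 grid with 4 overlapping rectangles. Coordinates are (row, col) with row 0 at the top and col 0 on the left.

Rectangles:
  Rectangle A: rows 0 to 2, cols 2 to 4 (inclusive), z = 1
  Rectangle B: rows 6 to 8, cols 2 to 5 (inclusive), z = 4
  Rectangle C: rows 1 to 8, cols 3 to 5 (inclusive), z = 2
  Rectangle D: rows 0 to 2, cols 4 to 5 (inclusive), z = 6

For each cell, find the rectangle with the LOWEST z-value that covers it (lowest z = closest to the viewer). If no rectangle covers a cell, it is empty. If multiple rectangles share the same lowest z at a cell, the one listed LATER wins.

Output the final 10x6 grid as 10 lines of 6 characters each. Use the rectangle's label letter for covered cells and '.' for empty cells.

..AAAD
..AAAC
..AAAC
...CCC
...CCC
...CCC
..BCCC
..BCCC
..BCCC
......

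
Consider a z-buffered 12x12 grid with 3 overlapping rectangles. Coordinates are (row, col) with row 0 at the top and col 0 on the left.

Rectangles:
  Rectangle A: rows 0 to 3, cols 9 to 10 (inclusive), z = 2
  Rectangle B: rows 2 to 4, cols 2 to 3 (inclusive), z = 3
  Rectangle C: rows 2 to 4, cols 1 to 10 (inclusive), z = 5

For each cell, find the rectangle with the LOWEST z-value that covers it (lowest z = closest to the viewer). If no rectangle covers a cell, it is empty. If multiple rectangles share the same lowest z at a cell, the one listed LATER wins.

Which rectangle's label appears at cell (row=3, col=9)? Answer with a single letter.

Check cell (3,9):
  A: rows 0-3 cols 9-10 z=2 -> covers; best now A (z=2)
  B: rows 2-4 cols 2-3 -> outside (col miss)
  C: rows 2-4 cols 1-10 z=5 -> covers; best now A (z=2)
Winner: A at z=2

Answer: A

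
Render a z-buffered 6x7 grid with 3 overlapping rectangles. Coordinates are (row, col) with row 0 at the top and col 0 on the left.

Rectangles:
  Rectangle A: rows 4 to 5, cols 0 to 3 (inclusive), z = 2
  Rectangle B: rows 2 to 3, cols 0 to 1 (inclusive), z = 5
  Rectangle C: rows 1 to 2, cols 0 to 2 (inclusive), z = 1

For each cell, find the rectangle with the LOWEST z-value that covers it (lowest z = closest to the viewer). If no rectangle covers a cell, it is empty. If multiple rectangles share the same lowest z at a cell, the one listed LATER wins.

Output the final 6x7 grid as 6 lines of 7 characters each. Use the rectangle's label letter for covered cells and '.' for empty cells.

.......
CCC....
CCC....
BB.....
AAAA...
AAAA...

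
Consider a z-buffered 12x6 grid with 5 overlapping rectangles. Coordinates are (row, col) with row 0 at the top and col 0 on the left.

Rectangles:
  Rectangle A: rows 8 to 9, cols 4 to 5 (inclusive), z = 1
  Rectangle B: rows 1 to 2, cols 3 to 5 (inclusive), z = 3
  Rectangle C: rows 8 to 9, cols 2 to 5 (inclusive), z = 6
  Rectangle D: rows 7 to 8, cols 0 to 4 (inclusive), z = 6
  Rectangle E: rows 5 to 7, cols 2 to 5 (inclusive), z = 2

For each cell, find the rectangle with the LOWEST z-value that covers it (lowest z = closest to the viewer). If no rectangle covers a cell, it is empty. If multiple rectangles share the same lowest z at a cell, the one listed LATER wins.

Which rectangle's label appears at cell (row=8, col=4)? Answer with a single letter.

Answer: A

Derivation:
Check cell (8,4):
  A: rows 8-9 cols 4-5 z=1 -> covers; best now A (z=1)
  B: rows 1-2 cols 3-5 -> outside (row miss)
  C: rows 8-9 cols 2-5 z=6 -> covers; best now A (z=1)
  D: rows 7-8 cols 0-4 z=6 -> covers; best now A (z=1)
  E: rows 5-7 cols 2-5 -> outside (row miss)
Winner: A at z=1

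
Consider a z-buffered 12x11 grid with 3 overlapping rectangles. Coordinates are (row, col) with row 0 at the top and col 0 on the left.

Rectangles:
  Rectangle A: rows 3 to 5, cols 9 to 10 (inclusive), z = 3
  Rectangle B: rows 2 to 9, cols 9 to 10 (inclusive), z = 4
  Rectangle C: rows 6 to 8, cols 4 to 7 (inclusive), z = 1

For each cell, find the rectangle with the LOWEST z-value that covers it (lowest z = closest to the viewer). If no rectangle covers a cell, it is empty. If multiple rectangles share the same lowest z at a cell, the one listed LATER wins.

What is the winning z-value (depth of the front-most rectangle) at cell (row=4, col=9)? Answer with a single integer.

Check cell (4,9):
  A: rows 3-5 cols 9-10 z=3 -> covers; best now A (z=3)
  B: rows 2-9 cols 9-10 z=4 -> covers; best now A (z=3)
  C: rows 6-8 cols 4-7 -> outside (row miss)
Winner: A at z=3

Answer: 3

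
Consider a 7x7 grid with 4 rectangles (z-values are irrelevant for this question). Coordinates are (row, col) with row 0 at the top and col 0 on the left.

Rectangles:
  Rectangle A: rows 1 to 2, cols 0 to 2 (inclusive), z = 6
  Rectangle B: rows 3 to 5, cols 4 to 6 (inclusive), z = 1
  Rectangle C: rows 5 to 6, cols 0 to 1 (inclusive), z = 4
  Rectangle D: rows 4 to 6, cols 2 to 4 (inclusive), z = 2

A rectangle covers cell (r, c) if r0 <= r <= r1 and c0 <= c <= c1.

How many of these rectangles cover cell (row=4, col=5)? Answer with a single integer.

Answer: 1

Derivation:
Check cell (4,5):
  A: rows 1-2 cols 0-2 -> outside (row miss)
  B: rows 3-5 cols 4-6 -> covers
  C: rows 5-6 cols 0-1 -> outside (row miss)
  D: rows 4-6 cols 2-4 -> outside (col miss)
Count covering = 1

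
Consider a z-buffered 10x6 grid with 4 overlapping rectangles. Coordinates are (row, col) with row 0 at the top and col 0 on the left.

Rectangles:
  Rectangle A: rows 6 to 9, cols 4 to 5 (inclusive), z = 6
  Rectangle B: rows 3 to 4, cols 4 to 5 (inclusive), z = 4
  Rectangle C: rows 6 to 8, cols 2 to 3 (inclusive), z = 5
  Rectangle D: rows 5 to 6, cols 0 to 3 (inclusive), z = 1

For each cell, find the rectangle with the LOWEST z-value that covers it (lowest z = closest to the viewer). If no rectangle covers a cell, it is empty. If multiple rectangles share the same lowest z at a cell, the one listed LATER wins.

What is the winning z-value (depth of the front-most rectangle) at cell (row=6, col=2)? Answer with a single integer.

Answer: 1

Derivation:
Check cell (6,2):
  A: rows 6-9 cols 4-5 -> outside (col miss)
  B: rows 3-4 cols 4-5 -> outside (row miss)
  C: rows 6-8 cols 2-3 z=5 -> covers; best now C (z=5)
  D: rows 5-6 cols 0-3 z=1 -> covers; best now D (z=1)
Winner: D at z=1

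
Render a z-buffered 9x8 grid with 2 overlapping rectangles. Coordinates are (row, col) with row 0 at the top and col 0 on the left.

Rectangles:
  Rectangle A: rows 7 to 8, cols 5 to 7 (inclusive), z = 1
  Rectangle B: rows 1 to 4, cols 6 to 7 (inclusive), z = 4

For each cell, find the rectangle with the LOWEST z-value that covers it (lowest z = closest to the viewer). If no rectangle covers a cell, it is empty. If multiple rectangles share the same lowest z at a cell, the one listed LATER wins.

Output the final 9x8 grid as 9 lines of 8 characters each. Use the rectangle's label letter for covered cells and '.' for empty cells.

........
......BB
......BB
......BB
......BB
........
........
.....AAA
.....AAA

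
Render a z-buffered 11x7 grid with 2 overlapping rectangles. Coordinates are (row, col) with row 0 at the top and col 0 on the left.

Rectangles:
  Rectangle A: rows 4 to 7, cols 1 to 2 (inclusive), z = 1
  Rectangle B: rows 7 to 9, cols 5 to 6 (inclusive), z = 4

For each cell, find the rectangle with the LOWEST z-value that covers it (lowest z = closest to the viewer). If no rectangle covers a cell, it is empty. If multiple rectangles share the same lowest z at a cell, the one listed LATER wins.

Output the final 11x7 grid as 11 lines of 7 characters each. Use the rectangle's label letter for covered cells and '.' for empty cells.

.......
.......
.......
.......
.AA....
.AA....
.AA....
.AA..BB
.....BB
.....BB
.......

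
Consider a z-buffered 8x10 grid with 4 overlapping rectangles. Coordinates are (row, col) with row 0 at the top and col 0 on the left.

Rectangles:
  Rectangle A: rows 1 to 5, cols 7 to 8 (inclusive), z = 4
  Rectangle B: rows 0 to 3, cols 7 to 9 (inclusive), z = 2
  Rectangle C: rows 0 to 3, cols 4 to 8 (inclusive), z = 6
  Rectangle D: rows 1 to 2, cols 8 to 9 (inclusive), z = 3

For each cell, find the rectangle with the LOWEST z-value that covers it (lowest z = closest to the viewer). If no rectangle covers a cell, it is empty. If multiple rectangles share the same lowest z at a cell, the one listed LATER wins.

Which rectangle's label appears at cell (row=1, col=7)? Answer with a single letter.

Check cell (1,7):
  A: rows 1-5 cols 7-8 z=4 -> covers; best now A (z=4)
  B: rows 0-3 cols 7-9 z=2 -> covers; best now B (z=2)
  C: rows 0-3 cols 4-8 z=6 -> covers; best now B (z=2)
  D: rows 1-2 cols 8-9 -> outside (col miss)
Winner: B at z=2

Answer: B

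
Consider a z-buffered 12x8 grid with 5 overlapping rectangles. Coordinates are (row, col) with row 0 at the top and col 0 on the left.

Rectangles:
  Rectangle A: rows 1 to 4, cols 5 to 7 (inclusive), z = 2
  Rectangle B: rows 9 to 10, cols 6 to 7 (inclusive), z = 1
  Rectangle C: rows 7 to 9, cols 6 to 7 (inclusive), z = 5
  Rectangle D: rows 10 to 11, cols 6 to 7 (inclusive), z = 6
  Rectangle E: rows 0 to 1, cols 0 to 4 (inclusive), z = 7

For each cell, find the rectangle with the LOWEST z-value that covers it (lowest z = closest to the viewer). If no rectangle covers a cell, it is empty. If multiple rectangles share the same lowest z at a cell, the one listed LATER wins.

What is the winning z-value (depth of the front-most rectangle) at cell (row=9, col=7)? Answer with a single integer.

Answer: 1

Derivation:
Check cell (9,7):
  A: rows 1-4 cols 5-7 -> outside (row miss)
  B: rows 9-10 cols 6-7 z=1 -> covers; best now B (z=1)
  C: rows 7-9 cols 6-7 z=5 -> covers; best now B (z=1)
  D: rows 10-11 cols 6-7 -> outside (row miss)
  E: rows 0-1 cols 0-4 -> outside (row miss)
Winner: B at z=1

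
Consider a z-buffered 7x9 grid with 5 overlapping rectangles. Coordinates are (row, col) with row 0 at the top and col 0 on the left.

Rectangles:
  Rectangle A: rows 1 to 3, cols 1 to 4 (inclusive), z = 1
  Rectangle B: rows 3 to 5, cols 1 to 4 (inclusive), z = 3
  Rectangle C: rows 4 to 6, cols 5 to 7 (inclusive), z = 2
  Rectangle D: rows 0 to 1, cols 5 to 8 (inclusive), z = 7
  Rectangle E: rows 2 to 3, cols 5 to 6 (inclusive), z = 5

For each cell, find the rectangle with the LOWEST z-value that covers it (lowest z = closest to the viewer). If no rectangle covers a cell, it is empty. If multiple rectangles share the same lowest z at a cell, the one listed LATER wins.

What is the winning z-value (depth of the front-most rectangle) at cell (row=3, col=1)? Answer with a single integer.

Check cell (3,1):
  A: rows 1-3 cols 1-4 z=1 -> covers; best now A (z=1)
  B: rows 3-5 cols 1-4 z=3 -> covers; best now A (z=1)
  C: rows 4-6 cols 5-7 -> outside (row miss)
  D: rows 0-1 cols 5-8 -> outside (row miss)
  E: rows 2-3 cols 5-6 -> outside (col miss)
Winner: A at z=1

Answer: 1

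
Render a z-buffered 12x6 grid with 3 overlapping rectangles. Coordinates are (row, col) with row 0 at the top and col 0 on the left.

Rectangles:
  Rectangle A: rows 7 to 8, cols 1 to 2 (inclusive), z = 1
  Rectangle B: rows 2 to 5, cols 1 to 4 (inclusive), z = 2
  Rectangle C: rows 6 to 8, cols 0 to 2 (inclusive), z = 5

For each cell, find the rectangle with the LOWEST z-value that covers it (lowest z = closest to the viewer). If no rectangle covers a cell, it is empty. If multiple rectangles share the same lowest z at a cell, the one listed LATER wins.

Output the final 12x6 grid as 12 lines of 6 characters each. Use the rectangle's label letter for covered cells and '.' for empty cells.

......
......
.BBBB.
.BBBB.
.BBBB.
.BBBB.
CCC...
CAA...
CAA...
......
......
......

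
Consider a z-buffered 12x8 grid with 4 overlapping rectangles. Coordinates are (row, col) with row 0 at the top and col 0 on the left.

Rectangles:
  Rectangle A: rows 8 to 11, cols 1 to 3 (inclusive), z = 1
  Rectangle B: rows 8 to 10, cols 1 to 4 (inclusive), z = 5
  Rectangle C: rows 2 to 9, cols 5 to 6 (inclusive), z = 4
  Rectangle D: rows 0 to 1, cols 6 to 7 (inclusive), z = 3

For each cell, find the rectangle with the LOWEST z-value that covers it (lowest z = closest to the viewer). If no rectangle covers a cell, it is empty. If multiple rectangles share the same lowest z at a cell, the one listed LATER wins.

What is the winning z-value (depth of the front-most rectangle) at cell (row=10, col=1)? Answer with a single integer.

Check cell (10,1):
  A: rows 8-11 cols 1-3 z=1 -> covers; best now A (z=1)
  B: rows 8-10 cols 1-4 z=5 -> covers; best now A (z=1)
  C: rows 2-9 cols 5-6 -> outside (row miss)
  D: rows 0-1 cols 6-7 -> outside (row miss)
Winner: A at z=1

Answer: 1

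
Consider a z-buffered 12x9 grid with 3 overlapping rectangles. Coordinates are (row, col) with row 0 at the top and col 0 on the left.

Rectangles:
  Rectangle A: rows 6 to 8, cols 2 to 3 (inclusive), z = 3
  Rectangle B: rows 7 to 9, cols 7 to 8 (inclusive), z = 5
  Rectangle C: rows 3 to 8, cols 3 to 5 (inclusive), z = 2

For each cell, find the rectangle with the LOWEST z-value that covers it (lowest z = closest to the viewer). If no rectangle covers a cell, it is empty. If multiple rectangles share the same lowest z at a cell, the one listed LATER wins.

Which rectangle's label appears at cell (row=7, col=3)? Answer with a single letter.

Check cell (7,3):
  A: rows 6-8 cols 2-3 z=3 -> covers; best now A (z=3)
  B: rows 7-9 cols 7-8 -> outside (col miss)
  C: rows 3-8 cols 3-5 z=2 -> covers; best now C (z=2)
Winner: C at z=2

Answer: C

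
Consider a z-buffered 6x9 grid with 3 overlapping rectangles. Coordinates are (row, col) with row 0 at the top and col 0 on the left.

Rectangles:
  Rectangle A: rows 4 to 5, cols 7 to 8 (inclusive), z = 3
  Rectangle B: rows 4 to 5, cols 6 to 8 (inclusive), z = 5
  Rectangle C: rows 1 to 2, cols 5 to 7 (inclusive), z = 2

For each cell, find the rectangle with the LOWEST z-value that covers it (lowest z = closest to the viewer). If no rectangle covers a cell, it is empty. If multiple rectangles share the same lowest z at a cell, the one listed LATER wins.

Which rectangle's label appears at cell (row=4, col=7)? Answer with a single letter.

Check cell (4,7):
  A: rows 4-5 cols 7-8 z=3 -> covers; best now A (z=3)
  B: rows 4-5 cols 6-8 z=5 -> covers; best now A (z=3)
  C: rows 1-2 cols 5-7 -> outside (row miss)
Winner: A at z=3

Answer: A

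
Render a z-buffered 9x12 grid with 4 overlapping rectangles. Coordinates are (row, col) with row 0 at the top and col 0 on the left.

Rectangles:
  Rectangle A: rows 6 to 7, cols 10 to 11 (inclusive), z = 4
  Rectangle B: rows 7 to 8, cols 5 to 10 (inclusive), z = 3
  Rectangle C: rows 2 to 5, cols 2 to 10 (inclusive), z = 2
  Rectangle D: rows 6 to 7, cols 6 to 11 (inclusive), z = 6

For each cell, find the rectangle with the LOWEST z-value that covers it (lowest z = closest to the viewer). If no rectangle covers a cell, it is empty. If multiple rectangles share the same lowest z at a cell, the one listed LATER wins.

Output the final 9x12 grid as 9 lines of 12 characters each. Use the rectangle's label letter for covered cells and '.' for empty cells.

............
............
..CCCCCCCCC.
..CCCCCCCCC.
..CCCCCCCCC.
..CCCCCCCCC.
......DDDDAA
.....BBBBBBA
.....BBBBBB.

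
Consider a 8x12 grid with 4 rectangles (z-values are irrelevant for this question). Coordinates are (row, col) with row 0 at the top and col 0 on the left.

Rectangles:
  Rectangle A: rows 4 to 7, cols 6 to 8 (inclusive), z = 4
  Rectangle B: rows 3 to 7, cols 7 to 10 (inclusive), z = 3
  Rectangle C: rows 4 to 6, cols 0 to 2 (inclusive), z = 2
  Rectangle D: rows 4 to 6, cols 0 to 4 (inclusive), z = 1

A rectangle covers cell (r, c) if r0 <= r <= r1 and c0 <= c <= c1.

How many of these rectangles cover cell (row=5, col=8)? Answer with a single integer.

Answer: 2

Derivation:
Check cell (5,8):
  A: rows 4-7 cols 6-8 -> covers
  B: rows 3-7 cols 7-10 -> covers
  C: rows 4-6 cols 0-2 -> outside (col miss)
  D: rows 4-6 cols 0-4 -> outside (col miss)
Count covering = 2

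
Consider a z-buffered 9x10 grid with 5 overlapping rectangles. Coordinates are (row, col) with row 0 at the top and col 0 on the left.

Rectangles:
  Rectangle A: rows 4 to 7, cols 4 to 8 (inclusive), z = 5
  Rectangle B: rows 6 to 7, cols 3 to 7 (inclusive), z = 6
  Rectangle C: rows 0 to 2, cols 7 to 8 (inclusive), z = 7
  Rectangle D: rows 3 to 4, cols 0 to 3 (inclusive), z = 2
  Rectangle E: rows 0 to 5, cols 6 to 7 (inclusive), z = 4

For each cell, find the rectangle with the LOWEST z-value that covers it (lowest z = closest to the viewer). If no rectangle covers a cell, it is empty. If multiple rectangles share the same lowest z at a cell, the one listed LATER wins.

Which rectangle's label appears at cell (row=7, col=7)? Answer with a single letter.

Check cell (7,7):
  A: rows 4-7 cols 4-8 z=5 -> covers; best now A (z=5)
  B: rows 6-7 cols 3-7 z=6 -> covers; best now A (z=5)
  C: rows 0-2 cols 7-8 -> outside (row miss)
  D: rows 3-4 cols 0-3 -> outside (row miss)
  E: rows 0-5 cols 6-7 -> outside (row miss)
Winner: A at z=5

Answer: A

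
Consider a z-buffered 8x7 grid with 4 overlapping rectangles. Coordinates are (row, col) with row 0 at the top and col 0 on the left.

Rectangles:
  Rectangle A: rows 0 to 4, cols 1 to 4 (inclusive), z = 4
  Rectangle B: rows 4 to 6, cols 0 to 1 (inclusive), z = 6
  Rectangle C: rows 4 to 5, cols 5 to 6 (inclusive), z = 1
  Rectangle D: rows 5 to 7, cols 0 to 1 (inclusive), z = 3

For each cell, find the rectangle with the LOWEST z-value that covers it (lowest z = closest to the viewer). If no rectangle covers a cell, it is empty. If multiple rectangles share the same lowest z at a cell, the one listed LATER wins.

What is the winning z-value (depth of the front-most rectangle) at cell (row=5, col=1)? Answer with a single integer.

Answer: 3

Derivation:
Check cell (5,1):
  A: rows 0-4 cols 1-4 -> outside (row miss)
  B: rows 4-6 cols 0-1 z=6 -> covers; best now B (z=6)
  C: rows 4-5 cols 5-6 -> outside (col miss)
  D: rows 5-7 cols 0-1 z=3 -> covers; best now D (z=3)
Winner: D at z=3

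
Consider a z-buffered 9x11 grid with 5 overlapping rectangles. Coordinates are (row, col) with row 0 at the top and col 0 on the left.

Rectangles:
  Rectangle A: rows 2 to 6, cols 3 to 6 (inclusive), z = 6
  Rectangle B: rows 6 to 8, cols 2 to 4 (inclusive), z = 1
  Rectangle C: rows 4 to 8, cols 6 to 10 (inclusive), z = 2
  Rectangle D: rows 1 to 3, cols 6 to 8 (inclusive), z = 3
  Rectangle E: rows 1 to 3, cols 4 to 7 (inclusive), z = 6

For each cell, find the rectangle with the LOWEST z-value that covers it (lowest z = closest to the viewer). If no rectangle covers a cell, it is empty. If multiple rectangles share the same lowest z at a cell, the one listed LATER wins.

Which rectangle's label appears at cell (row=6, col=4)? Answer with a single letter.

Answer: B

Derivation:
Check cell (6,4):
  A: rows 2-6 cols 3-6 z=6 -> covers; best now A (z=6)
  B: rows 6-8 cols 2-4 z=1 -> covers; best now B (z=1)
  C: rows 4-8 cols 6-10 -> outside (col miss)
  D: rows 1-3 cols 6-8 -> outside (row miss)
  E: rows 1-3 cols 4-7 -> outside (row miss)
Winner: B at z=1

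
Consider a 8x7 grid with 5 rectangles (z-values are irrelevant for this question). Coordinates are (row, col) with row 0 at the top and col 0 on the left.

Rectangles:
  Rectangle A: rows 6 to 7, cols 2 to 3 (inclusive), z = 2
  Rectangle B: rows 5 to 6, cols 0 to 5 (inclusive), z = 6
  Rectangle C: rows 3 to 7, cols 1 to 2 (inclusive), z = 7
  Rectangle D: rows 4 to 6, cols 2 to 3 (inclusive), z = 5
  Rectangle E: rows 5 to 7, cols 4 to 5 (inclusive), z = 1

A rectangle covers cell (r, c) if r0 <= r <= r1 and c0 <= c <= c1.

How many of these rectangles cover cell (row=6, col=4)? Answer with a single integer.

Check cell (6,4):
  A: rows 6-7 cols 2-3 -> outside (col miss)
  B: rows 5-6 cols 0-5 -> covers
  C: rows 3-7 cols 1-2 -> outside (col miss)
  D: rows 4-6 cols 2-3 -> outside (col miss)
  E: rows 5-7 cols 4-5 -> covers
Count covering = 2

Answer: 2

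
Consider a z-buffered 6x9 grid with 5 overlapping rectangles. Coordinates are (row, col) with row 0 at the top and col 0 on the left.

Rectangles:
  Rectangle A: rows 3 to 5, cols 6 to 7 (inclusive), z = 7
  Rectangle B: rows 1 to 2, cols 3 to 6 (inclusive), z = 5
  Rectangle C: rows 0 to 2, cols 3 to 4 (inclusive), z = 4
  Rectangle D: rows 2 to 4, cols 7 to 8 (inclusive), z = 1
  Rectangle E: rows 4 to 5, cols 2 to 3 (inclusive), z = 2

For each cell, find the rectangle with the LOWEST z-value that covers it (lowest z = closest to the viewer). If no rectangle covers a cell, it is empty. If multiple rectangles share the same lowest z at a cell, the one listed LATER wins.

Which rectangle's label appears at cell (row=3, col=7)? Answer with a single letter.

Answer: D

Derivation:
Check cell (3,7):
  A: rows 3-5 cols 6-7 z=7 -> covers; best now A (z=7)
  B: rows 1-2 cols 3-6 -> outside (row miss)
  C: rows 0-2 cols 3-4 -> outside (row miss)
  D: rows 2-4 cols 7-8 z=1 -> covers; best now D (z=1)
  E: rows 4-5 cols 2-3 -> outside (row miss)
Winner: D at z=1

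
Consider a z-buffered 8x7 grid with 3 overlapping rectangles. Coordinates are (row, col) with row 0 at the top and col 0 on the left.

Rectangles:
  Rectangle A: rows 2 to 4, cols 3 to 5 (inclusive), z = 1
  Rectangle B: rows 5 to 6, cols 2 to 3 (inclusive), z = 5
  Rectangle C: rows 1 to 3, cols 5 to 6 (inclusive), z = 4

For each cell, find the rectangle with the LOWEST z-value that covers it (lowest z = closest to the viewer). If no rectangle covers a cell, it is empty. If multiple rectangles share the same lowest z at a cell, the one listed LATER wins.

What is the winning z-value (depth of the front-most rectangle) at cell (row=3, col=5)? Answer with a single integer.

Check cell (3,5):
  A: rows 2-4 cols 3-5 z=1 -> covers; best now A (z=1)
  B: rows 5-6 cols 2-3 -> outside (row miss)
  C: rows 1-3 cols 5-6 z=4 -> covers; best now A (z=1)
Winner: A at z=1

Answer: 1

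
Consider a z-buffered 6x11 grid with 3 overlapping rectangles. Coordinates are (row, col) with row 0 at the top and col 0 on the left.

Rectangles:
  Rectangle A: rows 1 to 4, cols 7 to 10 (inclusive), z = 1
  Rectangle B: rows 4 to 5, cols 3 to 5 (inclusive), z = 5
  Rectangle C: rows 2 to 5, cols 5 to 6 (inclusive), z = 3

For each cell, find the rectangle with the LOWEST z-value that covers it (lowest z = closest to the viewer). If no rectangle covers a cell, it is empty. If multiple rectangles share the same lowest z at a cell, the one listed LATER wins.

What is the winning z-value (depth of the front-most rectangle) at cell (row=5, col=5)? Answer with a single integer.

Answer: 3

Derivation:
Check cell (5,5):
  A: rows 1-4 cols 7-10 -> outside (row miss)
  B: rows 4-5 cols 3-5 z=5 -> covers; best now B (z=5)
  C: rows 2-5 cols 5-6 z=3 -> covers; best now C (z=3)
Winner: C at z=3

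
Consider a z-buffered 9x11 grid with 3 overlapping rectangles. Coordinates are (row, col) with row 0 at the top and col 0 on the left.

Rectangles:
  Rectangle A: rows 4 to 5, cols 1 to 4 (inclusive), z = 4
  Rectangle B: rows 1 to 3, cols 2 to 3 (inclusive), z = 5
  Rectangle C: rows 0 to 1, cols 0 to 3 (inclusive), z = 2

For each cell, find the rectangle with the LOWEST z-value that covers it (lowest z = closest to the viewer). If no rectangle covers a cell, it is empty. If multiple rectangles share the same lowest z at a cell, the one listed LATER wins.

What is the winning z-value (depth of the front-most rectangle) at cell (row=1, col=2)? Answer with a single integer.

Check cell (1,2):
  A: rows 4-5 cols 1-4 -> outside (row miss)
  B: rows 1-3 cols 2-3 z=5 -> covers; best now B (z=5)
  C: rows 0-1 cols 0-3 z=2 -> covers; best now C (z=2)
Winner: C at z=2

Answer: 2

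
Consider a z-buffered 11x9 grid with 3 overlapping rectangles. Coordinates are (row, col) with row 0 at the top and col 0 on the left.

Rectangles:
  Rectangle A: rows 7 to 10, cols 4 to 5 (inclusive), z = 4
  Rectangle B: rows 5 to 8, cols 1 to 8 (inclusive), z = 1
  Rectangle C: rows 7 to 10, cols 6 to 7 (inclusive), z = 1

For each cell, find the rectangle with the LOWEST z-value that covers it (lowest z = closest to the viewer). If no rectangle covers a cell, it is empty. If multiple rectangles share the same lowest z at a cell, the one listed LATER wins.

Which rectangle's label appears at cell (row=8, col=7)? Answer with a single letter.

Answer: C

Derivation:
Check cell (8,7):
  A: rows 7-10 cols 4-5 -> outside (col miss)
  B: rows 5-8 cols 1-8 z=1 -> covers; best now B (z=1)
  C: rows 7-10 cols 6-7 z=1 -> covers; best now C (z=1)
Winner: C at z=1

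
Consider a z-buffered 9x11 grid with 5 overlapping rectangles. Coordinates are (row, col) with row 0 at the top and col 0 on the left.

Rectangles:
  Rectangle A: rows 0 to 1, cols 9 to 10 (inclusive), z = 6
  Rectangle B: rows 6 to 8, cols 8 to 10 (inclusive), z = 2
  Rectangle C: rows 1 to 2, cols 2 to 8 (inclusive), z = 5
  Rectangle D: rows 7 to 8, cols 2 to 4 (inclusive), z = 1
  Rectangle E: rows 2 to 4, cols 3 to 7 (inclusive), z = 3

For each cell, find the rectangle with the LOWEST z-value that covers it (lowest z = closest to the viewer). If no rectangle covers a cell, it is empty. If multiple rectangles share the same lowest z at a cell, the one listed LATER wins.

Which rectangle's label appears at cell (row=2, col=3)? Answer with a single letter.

Answer: E

Derivation:
Check cell (2,3):
  A: rows 0-1 cols 9-10 -> outside (row miss)
  B: rows 6-8 cols 8-10 -> outside (row miss)
  C: rows 1-2 cols 2-8 z=5 -> covers; best now C (z=5)
  D: rows 7-8 cols 2-4 -> outside (row miss)
  E: rows 2-4 cols 3-7 z=3 -> covers; best now E (z=3)
Winner: E at z=3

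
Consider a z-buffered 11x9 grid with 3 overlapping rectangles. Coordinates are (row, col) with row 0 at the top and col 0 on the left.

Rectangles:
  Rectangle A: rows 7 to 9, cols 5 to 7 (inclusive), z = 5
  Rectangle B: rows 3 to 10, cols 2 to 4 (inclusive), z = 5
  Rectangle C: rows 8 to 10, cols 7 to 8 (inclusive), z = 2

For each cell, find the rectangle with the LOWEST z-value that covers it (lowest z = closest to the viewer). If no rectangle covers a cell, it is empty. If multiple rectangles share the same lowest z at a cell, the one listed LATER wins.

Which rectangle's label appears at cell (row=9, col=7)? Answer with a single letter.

Check cell (9,7):
  A: rows 7-9 cols 5-7 z=5 -> covers; best now A (z=5)
  B: rows 3-10 cols 2-4 -> outside (col miss)
  C: rows 8-10 cols 7-8 z=2 -> covers; best now C (z=2)
Winner: C at z=2

Answer: C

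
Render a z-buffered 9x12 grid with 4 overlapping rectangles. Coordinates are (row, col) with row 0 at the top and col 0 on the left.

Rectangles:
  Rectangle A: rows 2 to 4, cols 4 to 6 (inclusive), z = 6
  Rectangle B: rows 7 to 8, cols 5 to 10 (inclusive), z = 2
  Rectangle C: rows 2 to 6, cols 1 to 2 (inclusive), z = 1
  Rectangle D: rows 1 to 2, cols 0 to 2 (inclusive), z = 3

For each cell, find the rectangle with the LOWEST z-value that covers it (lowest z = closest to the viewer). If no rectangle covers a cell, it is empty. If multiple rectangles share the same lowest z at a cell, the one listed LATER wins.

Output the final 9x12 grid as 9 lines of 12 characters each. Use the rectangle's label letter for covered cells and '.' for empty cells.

............
DDD.........
DCC.AAA.....
.CC.AAA.....
.CC.AAA.....
.CC.........
.CC.........
.....BBBBBB.
.....BBBBBB.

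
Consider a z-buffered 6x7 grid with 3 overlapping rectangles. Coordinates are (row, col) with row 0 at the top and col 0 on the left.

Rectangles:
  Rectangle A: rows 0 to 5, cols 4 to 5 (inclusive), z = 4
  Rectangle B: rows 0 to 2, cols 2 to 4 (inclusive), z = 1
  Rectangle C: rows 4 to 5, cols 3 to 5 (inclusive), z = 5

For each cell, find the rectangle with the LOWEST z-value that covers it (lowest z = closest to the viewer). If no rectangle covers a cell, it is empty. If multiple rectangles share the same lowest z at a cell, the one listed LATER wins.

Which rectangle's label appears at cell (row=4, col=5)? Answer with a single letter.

Check cell (4,5):
  A: rows 0-5 cols 4-5 z=4 -> covers; best now A (z=4)
  B: rows 0-2 cols 2-4 -> outside (row miss)
  C: rows 4-5 cols 3-5 z=5 -> covers; best now A (z=4)
Winner: A at z=4

Answer: A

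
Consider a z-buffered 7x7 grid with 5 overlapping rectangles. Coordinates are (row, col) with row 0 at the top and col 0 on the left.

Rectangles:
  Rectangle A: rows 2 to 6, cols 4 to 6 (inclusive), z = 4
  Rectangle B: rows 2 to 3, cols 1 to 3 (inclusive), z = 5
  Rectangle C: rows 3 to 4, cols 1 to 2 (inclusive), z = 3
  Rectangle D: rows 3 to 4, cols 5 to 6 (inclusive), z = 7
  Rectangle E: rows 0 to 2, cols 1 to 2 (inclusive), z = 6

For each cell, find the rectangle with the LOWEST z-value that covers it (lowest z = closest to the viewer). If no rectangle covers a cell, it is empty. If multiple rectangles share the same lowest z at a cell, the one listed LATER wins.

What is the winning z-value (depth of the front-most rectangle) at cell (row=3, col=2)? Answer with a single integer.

Answer: 3

Derivation:
Check cell (3,2):
  A: rows 2-6 cols 4-6 -> outside (col miss)
  B: rows 2-3 cols 1-3 z=5 -> covers; best now B (z=5)
  C: rows 3-4 cols 1-2 z=3 -> covers; best now C (z=3)
  D: rows 3-4 cols 5-6 -> outside (col miss)
  E: rows 0-2 cols 1-2 -> outside (row miss)
Winner: C at z=3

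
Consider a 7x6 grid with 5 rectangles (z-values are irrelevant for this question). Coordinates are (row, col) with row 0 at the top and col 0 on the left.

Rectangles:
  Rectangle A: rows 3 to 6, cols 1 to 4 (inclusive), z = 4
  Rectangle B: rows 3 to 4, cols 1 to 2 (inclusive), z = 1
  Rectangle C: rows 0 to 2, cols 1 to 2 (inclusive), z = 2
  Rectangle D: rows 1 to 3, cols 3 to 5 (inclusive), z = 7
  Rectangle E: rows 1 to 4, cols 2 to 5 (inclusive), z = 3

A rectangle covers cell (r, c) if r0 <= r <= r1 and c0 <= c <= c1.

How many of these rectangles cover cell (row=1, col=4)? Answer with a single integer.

Check cell (1,4):
  A: rows 3-6 cols 1-4 -> outside (row miss)
  B: rows 3-4 cols 1-2 -> outside (row miss)
  C: rows 0-2 cols 1-2 -> outside (col miss)
  D: rows 1-3 cols 3-5 -> covers
  E: rows 1-4 cols 2-5 -> covers
Count covering = 2

Answer: 2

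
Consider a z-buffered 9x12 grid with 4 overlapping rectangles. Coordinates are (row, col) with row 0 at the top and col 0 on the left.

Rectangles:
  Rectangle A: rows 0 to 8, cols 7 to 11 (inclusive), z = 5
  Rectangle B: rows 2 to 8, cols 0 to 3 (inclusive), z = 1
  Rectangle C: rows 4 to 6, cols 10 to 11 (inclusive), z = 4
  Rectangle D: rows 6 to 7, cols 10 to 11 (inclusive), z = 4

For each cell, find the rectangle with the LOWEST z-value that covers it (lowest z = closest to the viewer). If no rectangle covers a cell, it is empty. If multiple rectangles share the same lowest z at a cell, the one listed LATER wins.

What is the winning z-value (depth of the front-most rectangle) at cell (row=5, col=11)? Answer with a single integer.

Answer: 4

Derivation:
Check cell (5,11):
  A: rows 0-8 cols 7-11 z=5 -> covers; best now A (z=5)
  B: rows 2-8 cols 0-3 -> outside (col miss)
  C: rows 4-6 cols 10-11 z=4 -> covers; best now C (z=4)
  D: rows 6-7 cols 10-11 -> outside (row miss)
Winner: C at z=4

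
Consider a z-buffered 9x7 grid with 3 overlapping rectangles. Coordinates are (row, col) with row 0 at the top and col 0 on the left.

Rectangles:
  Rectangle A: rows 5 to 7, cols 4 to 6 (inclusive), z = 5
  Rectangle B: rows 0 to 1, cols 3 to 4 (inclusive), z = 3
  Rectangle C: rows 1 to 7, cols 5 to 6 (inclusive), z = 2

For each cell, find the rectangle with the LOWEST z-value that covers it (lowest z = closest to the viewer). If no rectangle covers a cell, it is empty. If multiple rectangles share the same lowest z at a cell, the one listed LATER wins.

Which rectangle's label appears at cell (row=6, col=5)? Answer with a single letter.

Answer: C

Derivation:
Check cell (6,5):
  A: rows 5-7 cols 4-6 z=5 -> covers; best now A (z=5)
  B: rows 0-1 cols 3-4 -> outside (row miss)
  C: rows 1-7 cols 5-6 z=2 -> covers; best now C (z=2)
Winner: C at z=2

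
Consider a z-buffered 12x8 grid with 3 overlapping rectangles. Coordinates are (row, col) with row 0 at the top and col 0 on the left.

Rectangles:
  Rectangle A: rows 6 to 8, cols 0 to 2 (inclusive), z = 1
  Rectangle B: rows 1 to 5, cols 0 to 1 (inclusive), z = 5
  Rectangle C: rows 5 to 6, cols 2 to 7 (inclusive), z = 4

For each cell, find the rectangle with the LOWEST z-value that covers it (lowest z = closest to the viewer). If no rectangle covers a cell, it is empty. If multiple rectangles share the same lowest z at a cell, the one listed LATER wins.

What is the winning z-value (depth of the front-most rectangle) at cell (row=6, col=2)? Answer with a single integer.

Check cell (6,2):
  A: rows 6-8 cols 0-2 z=1 -> covers; best now A (z=1)
  B: rows 1-5 cols 0-1 -> outside (row miss)
  C: rows 5-6 cols 2-7 z=4 -> covers; best now A (z=1)
Winner: A at z=1

Answer: 1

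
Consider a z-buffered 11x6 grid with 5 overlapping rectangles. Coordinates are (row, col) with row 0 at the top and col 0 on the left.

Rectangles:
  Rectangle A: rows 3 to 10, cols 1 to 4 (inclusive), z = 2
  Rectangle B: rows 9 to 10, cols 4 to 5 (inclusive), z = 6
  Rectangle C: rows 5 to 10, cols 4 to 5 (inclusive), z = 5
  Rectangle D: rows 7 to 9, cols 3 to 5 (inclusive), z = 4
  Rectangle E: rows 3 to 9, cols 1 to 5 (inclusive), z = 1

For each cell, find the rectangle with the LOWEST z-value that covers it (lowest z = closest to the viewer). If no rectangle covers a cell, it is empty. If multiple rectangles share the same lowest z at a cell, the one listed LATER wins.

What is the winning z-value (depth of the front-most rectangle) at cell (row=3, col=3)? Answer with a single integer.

Answer: 1

Derivation:
Check cell (3,3):
  A: rows 3-10 cols 1-4 z=2 -> covers; best now A (z=2)
  B: rows 9-10 cols 4-5 -> outside (row miss)
  C: rows 5-10 cols 4-5 -> outside (row miss)
  D: rows 7-9 cols 3-5 -> outside (row miss)
  E: rows 3-9 cols 1-5 z=1 -> covers; best now E (z=1)
Winner: E at z=1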